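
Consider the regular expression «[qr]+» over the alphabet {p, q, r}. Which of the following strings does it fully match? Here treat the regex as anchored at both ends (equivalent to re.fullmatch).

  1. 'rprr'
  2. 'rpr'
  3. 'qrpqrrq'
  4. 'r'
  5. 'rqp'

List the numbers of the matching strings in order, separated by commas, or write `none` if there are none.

1 → no match
2 → no match
3 → no match
4 → match
5 → no match

4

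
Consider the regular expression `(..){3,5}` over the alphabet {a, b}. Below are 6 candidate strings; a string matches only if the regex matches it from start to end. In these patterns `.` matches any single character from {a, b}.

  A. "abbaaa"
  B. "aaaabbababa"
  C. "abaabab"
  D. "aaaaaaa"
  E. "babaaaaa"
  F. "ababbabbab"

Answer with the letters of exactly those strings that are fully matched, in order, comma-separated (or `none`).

A, E, F

A → match
B → no match
C → no match
D → no match
E → match
F → match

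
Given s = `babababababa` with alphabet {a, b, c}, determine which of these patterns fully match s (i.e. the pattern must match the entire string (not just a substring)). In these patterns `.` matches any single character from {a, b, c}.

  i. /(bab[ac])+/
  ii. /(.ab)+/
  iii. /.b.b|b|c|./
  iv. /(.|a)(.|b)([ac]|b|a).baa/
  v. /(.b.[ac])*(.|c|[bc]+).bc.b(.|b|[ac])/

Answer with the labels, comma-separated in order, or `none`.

i → match
ii → no match — must end with `ab`
iii → no match
iv → no match — must end with `baa`
v → no match

i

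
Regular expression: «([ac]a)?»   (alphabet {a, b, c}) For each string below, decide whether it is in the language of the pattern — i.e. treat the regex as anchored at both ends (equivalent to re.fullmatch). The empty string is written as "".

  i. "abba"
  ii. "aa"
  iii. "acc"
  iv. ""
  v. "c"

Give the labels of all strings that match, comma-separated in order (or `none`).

ii, iv

i. "abba" → no match
ii. "aa" → match
iii. "acc" → no match
iv. "" → match
v. "c" → no match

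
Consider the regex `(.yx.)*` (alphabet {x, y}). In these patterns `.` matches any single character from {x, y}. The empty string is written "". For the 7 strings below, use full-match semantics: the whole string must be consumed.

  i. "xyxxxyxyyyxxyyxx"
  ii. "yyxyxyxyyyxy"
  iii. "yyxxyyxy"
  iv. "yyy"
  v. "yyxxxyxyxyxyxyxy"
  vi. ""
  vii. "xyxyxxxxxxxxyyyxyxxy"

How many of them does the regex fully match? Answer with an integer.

i → match
ii → match
iii → match
iv → no match
v → match
vi → match
vii → no match
Total matched: 5

5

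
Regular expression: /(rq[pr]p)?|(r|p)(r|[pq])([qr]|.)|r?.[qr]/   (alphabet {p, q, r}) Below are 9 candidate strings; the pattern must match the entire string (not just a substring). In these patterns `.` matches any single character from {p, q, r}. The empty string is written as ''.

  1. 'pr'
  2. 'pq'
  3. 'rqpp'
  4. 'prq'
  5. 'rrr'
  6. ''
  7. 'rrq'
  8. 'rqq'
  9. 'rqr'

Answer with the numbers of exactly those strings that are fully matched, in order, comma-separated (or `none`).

1, 2, 3, 4, 5, 6, 7, 8, 9

1 → match
2 → match
3 → match
4 → match
5 → match
6 → match
7 → match
8 → match
9 → match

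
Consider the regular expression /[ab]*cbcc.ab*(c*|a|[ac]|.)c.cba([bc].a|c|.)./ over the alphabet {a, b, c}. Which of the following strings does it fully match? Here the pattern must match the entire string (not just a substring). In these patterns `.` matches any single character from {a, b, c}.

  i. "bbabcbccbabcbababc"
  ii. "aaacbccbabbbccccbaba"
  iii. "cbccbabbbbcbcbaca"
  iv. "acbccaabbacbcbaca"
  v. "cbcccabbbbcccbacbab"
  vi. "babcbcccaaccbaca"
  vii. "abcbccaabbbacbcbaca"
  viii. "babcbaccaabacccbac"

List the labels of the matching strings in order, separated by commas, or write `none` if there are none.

i → no match
ii → match
iii → match
iv → match
v → match
vi → no match
vii → match
viii → no match

ii, iii, iv, v, vii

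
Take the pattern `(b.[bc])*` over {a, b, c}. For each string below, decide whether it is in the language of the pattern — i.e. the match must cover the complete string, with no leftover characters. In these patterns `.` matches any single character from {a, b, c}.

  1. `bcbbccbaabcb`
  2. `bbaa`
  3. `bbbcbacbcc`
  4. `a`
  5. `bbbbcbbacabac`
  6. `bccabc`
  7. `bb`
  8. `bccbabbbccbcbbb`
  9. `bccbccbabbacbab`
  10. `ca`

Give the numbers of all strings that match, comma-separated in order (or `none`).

9

1 → no match
2 → no match
3 → no match
4 → no match
5 → no match
6 → no match
7 → no match
8 → no match
9 → match
10 → no match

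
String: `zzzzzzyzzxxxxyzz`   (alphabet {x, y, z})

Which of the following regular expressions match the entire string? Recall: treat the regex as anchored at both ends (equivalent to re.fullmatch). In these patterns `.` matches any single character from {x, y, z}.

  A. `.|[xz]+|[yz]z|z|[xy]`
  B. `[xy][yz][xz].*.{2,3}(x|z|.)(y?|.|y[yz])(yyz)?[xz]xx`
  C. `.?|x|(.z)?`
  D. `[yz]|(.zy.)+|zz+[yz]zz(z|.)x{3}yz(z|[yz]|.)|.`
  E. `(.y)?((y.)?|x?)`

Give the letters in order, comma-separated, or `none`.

D

A → no match
B → no match — must end with `xx`
C → no match
D → match
E → no match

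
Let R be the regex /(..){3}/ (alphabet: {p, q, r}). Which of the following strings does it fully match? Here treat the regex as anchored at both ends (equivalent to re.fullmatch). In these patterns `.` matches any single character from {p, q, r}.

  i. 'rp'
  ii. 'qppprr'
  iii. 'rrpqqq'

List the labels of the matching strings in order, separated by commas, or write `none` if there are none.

ii, iii

i → no match
ii → match
iii → match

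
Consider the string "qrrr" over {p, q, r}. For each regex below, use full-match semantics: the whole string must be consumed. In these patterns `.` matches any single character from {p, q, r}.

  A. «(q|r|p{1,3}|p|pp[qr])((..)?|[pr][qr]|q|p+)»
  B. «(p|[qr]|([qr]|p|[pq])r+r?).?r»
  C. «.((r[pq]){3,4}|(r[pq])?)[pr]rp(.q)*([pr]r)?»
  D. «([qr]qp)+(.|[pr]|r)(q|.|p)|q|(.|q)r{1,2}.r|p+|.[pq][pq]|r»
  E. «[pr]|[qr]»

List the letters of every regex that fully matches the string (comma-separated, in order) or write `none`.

B, D

A → no match
B → match
C → no match
D → match
E → no match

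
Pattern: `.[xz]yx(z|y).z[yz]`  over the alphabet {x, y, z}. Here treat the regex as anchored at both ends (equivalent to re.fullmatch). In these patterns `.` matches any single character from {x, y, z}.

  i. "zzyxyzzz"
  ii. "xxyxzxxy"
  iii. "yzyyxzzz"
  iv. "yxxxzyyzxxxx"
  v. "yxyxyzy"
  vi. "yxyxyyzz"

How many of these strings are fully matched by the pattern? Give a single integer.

i → match
ii → no match
iii → no match
iv → no match
v → no match
vi → match
Total matched: 2

2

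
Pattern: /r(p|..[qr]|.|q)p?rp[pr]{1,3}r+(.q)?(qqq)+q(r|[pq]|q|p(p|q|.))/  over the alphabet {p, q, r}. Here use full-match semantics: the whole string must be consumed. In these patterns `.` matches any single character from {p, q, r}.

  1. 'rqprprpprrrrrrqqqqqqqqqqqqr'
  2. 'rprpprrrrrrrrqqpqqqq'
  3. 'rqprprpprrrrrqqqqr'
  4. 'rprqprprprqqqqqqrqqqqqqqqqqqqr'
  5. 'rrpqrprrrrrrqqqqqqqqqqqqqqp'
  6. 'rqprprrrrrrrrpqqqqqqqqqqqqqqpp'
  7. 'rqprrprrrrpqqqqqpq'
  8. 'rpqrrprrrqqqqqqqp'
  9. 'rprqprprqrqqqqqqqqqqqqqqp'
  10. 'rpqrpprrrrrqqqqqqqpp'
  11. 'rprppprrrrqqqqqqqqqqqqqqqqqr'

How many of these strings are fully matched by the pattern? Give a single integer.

7

1 → match
2 → no match
3 → match
4 → no match
5 → match
6 → match
7 → match
8 → match
9 → no match
10 → no match
11 → match
Total matched: 7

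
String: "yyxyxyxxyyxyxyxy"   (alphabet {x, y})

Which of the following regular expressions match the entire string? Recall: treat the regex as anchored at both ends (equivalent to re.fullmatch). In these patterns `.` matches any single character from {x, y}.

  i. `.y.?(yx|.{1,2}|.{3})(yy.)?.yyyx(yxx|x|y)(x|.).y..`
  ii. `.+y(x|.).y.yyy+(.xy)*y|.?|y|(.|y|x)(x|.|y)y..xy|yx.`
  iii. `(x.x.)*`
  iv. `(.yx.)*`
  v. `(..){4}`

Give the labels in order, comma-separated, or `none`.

i → no match
ii → no match
iii → no match
iv → match
v → no match

iv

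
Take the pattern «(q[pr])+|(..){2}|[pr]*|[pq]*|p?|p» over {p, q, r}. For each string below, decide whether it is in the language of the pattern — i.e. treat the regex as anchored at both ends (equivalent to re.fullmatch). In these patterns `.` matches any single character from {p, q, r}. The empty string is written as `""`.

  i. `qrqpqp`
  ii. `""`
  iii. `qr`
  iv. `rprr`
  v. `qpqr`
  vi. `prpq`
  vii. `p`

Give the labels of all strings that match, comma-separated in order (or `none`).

i → match
ii → match
iii → match
iv → match
v → match
vi → match
vii → match

i, ii, iii, iv, v, vi, vii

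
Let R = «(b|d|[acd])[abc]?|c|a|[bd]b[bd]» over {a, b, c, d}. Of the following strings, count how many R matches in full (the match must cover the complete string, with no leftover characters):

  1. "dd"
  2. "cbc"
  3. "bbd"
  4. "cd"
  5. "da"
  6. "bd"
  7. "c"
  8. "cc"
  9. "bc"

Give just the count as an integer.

1 → no match
2 → no match
3 → match
4 → no match
5 → match
6 → no match
7 → match
8 → match
9 → match
Total matched: 5

5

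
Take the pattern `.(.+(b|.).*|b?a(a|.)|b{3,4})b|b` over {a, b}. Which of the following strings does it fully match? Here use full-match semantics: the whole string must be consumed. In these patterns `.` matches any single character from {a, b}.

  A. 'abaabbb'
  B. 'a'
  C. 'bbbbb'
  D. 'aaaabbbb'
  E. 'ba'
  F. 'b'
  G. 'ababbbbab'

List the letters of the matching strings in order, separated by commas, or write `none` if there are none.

A, C, D, F, G

A → match
B → no match — must end with 'b'
C → match
D → match
E → no match — must end with 'b'
F → match
G → match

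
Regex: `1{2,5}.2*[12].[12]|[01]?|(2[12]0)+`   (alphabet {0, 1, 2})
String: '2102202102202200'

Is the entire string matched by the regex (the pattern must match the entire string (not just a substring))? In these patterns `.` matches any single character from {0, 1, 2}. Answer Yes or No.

No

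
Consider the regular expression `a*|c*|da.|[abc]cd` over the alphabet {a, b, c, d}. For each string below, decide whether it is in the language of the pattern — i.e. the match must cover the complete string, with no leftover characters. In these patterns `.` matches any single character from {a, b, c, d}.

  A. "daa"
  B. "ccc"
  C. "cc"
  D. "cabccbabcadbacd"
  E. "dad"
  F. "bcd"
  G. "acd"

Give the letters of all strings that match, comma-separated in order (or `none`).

A, B, C, E, F, G

A. "daa" → match
B. "ccc" → match
C. "cc" → match
D → no match
E. "dad" → match
F. "bcd" → match
G. "acd" → match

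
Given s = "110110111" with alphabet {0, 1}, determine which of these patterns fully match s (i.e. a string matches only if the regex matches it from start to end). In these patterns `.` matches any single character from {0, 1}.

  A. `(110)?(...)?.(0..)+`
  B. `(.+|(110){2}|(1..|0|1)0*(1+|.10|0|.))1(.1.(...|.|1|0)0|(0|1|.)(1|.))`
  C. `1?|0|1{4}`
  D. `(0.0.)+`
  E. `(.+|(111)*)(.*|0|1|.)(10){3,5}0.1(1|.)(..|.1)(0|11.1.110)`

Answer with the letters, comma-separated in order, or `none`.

B

A → no match
B → match
C → no match
D → no match — must start with "0"
E → no match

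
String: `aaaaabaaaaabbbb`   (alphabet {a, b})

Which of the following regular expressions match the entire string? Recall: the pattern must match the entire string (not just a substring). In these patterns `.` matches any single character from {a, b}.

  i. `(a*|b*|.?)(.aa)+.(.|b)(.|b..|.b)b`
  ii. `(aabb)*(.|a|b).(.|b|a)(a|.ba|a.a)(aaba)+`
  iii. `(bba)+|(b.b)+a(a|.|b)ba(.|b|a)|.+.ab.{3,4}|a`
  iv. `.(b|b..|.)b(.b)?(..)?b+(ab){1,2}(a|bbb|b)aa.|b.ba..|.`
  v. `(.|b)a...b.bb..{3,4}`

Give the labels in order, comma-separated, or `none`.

i → match
ii → no match — must end with `aaba`
iii → match
iv → no match
v → no match

i, iii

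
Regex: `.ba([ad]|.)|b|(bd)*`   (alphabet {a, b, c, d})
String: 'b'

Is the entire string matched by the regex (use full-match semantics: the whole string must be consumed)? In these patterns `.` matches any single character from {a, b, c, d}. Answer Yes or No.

Yes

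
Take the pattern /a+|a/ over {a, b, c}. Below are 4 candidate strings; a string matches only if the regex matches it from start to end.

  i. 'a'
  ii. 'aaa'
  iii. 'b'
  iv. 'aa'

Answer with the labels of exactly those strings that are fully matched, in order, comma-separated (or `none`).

i → match
ii → match
iii → no match — must start with 'a'
iv → match

i, ii, iv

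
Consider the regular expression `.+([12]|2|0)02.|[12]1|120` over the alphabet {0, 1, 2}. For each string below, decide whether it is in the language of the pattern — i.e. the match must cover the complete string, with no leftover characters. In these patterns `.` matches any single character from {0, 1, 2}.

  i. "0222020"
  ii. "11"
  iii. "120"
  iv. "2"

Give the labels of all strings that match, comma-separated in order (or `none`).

i. "0222020" → match
ii. "11" → match
iii. "120" → match
iv. "2" → no match

i, ii, iii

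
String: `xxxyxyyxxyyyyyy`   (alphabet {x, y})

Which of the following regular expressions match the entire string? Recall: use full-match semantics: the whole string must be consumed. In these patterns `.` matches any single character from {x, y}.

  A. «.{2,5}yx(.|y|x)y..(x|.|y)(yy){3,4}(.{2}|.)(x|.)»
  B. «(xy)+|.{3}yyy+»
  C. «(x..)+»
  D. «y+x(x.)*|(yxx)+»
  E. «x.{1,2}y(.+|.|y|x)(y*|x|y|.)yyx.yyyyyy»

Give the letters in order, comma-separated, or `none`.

A → no match
B → no match
C → no match
D → no match
E → match

E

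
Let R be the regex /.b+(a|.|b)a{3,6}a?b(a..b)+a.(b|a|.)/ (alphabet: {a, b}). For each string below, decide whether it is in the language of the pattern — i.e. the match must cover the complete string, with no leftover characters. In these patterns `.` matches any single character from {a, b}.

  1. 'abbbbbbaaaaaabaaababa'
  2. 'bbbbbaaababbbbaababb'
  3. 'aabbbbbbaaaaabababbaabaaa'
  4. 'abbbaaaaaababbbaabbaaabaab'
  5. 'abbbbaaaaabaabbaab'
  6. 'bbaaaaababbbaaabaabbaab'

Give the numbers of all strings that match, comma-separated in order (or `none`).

1 → match
2 → no match
3 → no match
4 → match
5 → match
6 → match

1, 4, 5, 6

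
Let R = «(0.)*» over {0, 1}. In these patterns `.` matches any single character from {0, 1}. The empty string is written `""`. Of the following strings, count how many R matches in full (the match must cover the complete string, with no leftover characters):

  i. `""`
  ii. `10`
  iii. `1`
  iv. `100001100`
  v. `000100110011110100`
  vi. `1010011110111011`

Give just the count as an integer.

1

i → match
ii → no match
iii → no match
iv → no match
v → no match
vi → no match
Total matched: 1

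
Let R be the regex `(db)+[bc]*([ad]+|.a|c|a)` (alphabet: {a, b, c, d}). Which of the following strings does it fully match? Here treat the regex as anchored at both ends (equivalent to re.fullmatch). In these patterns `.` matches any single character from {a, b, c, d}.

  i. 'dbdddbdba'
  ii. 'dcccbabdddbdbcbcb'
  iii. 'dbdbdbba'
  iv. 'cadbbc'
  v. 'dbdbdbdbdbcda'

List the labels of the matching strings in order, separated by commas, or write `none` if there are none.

iii, v

i. 'dbdddbdba' → no match
ii → no match — must start with 'db'
iii. 'dbdbdbba' → match
iv. 'cadbbc' → no match — must start with 'db'
v → match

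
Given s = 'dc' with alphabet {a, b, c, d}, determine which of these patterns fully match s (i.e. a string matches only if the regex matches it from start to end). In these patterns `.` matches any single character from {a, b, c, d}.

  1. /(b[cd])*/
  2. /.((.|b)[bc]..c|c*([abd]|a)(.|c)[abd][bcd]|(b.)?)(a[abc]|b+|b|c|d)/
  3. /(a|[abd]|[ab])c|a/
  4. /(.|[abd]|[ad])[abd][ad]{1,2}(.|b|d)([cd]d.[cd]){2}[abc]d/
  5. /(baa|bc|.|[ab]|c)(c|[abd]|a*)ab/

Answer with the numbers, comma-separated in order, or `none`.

2, 3

1 → no match
2 → match
3 → match
4 → no match — must end with 'd'
5 → no match — must end with 'ab'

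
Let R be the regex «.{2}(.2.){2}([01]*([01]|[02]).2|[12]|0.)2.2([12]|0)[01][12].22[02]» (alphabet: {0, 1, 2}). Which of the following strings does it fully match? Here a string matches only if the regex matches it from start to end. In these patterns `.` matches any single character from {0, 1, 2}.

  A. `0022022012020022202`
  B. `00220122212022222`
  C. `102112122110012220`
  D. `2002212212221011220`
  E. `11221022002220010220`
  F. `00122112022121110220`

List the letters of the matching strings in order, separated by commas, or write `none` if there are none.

D, E

A → no match
B → no match
C → no match
D → match
E → match
F → no match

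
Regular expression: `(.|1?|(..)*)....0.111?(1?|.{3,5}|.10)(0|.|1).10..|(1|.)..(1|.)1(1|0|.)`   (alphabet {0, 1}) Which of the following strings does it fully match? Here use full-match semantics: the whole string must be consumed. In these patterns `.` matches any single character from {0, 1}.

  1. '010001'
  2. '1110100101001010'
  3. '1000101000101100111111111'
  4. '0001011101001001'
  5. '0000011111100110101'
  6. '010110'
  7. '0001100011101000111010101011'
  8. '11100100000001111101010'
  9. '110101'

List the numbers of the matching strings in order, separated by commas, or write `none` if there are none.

6, 7, 8

1 → no match
2 → no match
3 → no match
4 → no match
5 → no match
6 → match
7 → match
8 → match
9 → no match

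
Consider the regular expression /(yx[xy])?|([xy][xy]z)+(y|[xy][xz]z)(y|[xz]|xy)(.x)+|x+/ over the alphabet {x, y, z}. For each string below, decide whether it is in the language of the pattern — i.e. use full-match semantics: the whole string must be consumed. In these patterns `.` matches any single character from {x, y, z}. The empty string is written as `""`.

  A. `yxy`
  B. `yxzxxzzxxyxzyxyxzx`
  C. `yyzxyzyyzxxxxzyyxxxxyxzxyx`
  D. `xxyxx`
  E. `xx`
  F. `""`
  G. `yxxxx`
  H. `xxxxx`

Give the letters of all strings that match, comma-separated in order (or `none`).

A, E, F, H

A. `yxy` → match
B → no match
C → no match
D. `xxyxx` → no match
E. `xx` → match
F. `""` → match
G. `yxxxx` → no match
H. `xxxxx` → match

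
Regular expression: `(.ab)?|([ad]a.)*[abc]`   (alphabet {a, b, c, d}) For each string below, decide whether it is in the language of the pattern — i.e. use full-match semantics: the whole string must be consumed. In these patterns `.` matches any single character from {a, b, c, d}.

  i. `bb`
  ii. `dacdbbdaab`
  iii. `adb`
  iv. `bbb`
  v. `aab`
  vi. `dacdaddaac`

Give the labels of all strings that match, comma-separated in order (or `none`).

v, vi

i → no match
ii → no match
iii → no match
iv → no match
v → match
vi → match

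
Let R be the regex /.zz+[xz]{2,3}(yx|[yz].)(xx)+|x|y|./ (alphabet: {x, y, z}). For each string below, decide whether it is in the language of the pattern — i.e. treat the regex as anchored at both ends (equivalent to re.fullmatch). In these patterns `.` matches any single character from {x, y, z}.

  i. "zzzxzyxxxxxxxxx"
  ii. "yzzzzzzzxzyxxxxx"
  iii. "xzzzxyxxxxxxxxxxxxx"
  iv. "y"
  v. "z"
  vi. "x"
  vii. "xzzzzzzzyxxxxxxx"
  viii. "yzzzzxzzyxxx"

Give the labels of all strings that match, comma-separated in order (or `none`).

i, ii, iii, iv, v, vi, vii, viii

i → match
ii → match
iii → match
iv → match
v → match
vi → match
vii → match
viii → match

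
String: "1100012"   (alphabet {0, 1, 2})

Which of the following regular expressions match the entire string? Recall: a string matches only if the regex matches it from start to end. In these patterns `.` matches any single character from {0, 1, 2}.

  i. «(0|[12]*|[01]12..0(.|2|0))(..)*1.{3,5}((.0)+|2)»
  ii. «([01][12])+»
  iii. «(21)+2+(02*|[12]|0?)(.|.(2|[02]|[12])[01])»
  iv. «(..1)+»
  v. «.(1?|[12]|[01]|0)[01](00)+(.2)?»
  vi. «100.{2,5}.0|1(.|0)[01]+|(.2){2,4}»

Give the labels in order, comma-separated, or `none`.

i → match
ii → no match
iii → no match — must start with "21"
iv → no match — must end with "1"
v → match
vi → no match

i, v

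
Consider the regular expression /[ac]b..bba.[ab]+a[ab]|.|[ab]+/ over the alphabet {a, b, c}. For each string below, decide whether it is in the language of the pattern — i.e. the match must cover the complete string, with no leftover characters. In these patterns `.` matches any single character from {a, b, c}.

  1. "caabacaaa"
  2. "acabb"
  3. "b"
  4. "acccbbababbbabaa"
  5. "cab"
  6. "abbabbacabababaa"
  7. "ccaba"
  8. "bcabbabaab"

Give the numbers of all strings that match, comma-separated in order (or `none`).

1 → no match
2 → no match
3 → match
4 → no match
5 → no match
6 → match
7 → no match
8 → no match

3, 6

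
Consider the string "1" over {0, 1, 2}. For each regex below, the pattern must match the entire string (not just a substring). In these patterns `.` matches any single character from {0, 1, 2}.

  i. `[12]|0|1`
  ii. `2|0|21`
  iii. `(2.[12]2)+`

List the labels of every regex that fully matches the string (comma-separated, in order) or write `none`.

i → match
ii → no match
iii → no match — must start with "2"

i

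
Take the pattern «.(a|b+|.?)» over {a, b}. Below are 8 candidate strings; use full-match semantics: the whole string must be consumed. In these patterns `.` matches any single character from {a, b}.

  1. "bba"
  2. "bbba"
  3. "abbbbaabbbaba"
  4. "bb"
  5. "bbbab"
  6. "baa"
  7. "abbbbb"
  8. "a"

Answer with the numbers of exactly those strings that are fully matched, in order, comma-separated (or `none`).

4, 7, 8

1 → no match
2 → no match
3 → no match
4 → match
5 → no match
6 → no match
7 → match
8 → match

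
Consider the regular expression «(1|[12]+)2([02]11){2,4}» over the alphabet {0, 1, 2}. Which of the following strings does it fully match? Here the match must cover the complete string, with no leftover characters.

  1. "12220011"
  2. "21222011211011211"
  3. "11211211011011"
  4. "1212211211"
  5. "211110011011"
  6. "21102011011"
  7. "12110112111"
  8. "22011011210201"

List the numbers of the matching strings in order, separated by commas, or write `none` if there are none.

1 → no match
2 → match
3 → no match
4 → match
5 → no match
6 → no match
7 → no match
8 → no match — must end with "11"

2, 4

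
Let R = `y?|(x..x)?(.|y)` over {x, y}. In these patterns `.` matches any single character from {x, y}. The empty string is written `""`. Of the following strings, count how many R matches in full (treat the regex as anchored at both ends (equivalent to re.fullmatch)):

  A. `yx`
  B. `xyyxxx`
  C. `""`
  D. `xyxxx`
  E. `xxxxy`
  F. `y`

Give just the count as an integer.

A → no match
B → no match
C → match
D → match
E → match
F → match
Total matched: 4

4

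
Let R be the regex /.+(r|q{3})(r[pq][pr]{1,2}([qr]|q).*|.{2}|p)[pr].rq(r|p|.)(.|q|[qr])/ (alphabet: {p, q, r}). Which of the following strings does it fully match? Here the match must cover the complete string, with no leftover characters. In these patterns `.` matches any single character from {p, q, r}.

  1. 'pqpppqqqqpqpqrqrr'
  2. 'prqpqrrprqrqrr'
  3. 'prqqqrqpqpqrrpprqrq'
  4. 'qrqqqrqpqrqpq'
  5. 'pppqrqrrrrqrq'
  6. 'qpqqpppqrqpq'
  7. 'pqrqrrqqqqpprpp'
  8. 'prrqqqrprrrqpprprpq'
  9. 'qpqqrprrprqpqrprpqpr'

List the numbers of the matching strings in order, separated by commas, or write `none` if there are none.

1 → match
2 → match
3 → match
4 → match
5 → match
6. 'qpqqpppqrqpq' → no match
7 → no match
8 → no match
9 → no match

1, 2, 3, 4, 5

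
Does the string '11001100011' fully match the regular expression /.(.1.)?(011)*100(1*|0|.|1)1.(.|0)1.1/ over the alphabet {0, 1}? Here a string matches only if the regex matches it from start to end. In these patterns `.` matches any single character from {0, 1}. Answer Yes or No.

No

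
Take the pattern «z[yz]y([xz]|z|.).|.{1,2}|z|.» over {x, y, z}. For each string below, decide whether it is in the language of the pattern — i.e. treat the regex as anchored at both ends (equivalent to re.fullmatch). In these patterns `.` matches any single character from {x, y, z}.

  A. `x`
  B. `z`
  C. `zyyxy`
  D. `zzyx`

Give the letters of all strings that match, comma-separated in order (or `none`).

A, B, C

A. `x` → match
B. `z` → match
C. `zyyxy` → match
D. `zzyx` → no match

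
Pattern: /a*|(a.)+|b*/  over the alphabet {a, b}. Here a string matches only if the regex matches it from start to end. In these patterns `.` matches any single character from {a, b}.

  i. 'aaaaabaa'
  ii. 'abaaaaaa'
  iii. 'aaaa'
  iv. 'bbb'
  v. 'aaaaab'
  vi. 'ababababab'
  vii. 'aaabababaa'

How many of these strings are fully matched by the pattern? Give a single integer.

7

i → match
ii → match
iii → match
iv → match
v → match
vi → match
vii → match
Total matched: 7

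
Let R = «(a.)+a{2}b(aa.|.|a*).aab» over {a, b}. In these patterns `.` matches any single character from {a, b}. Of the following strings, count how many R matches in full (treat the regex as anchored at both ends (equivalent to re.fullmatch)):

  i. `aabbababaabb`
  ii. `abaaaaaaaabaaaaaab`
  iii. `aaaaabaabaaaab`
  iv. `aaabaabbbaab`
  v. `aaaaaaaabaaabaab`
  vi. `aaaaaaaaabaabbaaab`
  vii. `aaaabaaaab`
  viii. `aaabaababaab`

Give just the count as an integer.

7

i → no match — must end with `aab`
ii → match
iii → match
iv → match
v → match
vi → match
vii → match
viii → match
Total matched: 7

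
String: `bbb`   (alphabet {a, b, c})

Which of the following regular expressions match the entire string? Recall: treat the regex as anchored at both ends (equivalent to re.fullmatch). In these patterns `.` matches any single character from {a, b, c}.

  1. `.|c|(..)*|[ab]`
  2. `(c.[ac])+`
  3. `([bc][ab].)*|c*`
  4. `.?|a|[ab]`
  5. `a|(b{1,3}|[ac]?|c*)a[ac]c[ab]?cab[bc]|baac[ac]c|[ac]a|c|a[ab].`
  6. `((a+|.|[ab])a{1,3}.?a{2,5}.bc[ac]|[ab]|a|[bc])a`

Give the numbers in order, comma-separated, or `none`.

1 → no match
2 → no match — must start with `c`
3 → match
4 → no match
5 → no match
6 → no match — must end with `a`

3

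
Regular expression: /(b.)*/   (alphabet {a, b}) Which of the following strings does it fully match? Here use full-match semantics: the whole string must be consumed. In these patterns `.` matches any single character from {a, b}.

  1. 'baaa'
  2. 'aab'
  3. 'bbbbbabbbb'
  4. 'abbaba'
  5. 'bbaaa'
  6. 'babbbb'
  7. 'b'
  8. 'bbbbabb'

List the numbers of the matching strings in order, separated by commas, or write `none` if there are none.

3, 6

1 → no match
2 → no match
3 → match
4 → no match
5 → no match
6 → match
7 → no match
8 → no match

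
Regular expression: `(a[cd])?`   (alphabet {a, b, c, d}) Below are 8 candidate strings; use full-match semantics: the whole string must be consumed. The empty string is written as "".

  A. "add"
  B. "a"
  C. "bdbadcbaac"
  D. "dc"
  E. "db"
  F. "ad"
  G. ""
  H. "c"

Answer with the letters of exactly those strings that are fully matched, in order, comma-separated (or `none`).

A → no match
B → no match
C → no match
D → no match
E → no match
F → match
G → match
H → no match

F, G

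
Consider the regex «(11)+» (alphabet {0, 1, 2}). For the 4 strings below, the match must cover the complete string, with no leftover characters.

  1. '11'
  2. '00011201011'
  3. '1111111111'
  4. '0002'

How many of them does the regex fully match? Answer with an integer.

1 → match
2 → no match — must start with '11'
3 → match
4 → no match — must start with '11'
Total matched: 2

2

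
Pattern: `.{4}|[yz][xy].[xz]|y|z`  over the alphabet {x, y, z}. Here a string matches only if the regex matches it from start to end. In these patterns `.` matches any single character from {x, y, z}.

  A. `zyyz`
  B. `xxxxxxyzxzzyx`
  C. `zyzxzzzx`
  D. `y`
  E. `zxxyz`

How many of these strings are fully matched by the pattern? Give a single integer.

A → match
B → no match
C → no match
D → match
E → no match
Total matched: 2

2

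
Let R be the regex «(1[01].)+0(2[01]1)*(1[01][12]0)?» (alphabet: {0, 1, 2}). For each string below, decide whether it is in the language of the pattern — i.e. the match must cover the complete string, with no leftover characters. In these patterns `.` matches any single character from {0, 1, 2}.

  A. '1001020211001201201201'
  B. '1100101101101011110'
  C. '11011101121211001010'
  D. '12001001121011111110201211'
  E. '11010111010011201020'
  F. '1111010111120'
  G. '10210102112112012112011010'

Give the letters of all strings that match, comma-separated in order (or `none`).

E, G

A → no match
B → no match
C → no match
D → no match
E → match
F → no match
G → match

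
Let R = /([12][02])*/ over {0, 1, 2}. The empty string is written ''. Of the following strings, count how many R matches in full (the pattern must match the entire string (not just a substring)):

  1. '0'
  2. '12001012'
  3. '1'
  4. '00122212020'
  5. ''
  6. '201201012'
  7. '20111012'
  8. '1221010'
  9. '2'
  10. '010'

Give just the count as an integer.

1. '0' → no match
2. '12001012' → no match
3. '1' → no match
4. '00122212020' → no match
5. '' → match
6. '201201012' → no match
7. '20111012' → no match
8. '1221010' → no match
9. '2' → no match
10. '010' → no match
Total matched: 1

1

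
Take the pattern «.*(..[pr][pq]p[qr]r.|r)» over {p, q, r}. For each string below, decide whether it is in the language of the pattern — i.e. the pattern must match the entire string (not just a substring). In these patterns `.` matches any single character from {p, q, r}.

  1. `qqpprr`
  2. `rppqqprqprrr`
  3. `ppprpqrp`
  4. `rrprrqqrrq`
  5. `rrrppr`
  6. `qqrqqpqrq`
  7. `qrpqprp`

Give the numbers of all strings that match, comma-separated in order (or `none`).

1, 2, 5

1. `qqpprr` → match
2. `rppqqprqprrr` → match
3. `ppprpqrp` → no match
4. `rrprrqqrrq` → no match
5. `rrrppr` → match
6. `qqrqqpqrq` → no match
7. `qrpqprp` → no match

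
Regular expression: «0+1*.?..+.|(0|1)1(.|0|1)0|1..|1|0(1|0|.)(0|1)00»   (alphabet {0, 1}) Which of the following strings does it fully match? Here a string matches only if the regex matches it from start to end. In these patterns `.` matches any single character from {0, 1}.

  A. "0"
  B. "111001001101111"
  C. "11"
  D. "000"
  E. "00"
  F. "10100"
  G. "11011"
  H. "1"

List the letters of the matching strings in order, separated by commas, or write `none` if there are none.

A. "0" → no match
B → no match
C. "11" → no match
D. "000" → no match
E. "00" → no match
F. "10100" → no match
G. "11011" → no match
H. "1" → match

H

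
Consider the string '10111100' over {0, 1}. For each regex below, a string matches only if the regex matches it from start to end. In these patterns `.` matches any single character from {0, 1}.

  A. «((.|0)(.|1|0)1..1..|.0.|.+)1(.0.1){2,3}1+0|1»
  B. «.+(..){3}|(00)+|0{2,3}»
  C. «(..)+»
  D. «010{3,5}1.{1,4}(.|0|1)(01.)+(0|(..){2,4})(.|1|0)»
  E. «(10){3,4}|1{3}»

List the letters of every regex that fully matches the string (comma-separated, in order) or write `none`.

B, C

A → no match
B → match
C → match
D → no match — must start with '010'
E → no match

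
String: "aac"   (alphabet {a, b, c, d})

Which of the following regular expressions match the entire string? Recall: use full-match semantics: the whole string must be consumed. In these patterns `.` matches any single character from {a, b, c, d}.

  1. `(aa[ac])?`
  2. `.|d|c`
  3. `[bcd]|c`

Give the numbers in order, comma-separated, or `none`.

1

1 → match
2 → no match
3 → no match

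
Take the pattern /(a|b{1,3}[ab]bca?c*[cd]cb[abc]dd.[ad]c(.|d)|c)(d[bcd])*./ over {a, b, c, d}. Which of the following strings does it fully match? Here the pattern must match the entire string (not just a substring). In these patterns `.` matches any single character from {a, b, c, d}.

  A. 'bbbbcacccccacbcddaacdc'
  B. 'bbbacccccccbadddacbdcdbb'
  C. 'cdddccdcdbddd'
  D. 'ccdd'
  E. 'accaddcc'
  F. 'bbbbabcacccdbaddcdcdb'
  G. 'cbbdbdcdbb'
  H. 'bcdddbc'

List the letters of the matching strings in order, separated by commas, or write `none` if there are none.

A → no match
B → no match
C → no match
D → no match
E → no match
F → no match
G → no match
H → no match

none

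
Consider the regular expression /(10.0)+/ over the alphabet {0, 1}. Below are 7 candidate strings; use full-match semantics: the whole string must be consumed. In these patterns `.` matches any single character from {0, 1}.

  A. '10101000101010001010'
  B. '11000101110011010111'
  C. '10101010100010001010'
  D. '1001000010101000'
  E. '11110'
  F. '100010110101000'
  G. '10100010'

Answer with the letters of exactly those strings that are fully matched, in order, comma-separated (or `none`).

A → match
B → no match — must start with '10'
C → match
D → no match
E → no match — must start with '10'
F → no match
G → no match

A, C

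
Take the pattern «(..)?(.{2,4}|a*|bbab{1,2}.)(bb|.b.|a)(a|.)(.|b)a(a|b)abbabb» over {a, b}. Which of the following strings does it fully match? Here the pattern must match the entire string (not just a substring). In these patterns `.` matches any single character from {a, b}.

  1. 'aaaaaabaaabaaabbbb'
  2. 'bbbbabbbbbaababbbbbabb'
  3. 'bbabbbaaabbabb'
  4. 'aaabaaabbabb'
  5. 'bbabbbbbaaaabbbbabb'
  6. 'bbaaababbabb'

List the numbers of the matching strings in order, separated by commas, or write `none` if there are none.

1 → no match — must end with 'abbabb'
2 → no match — must end with 'abbabb'
3 → no match
4 → match
5 → no match — must end with 'abbabb'
6 → match

4, 6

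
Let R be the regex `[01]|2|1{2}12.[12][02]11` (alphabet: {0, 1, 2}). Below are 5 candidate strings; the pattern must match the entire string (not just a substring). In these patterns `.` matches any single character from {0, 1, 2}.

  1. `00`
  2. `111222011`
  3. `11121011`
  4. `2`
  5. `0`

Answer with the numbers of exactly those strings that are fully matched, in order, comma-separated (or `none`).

2, 4, 5

1. `00` → no match
2. `111222011` → match
3. `11121011` → no match
4. `2` → match
5. `0` → match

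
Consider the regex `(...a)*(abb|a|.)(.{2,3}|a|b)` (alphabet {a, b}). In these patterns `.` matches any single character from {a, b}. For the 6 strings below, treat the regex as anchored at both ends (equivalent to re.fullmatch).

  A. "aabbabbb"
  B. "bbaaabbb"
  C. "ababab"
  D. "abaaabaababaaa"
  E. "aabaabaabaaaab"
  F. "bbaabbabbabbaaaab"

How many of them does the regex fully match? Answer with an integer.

3

A → no match
B → match
C → no match
D → match
E → match
F → no match
Total matched: 3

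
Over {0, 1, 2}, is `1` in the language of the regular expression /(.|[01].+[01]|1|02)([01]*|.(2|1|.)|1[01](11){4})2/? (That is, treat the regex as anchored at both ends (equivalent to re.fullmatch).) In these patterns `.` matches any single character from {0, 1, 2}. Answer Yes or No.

Every match must end with `2`, but `1` does not.

No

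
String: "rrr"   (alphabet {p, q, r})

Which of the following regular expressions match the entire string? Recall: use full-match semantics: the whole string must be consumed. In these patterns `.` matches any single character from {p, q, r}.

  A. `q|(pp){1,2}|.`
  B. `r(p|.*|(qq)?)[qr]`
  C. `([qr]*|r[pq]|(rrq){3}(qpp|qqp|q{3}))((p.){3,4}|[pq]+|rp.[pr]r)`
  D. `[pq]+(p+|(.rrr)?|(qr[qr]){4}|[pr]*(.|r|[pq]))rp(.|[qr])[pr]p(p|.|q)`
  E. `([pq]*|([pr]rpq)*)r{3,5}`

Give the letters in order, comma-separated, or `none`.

B, E

A → no match
B → match
C → no match
D → no match
E → match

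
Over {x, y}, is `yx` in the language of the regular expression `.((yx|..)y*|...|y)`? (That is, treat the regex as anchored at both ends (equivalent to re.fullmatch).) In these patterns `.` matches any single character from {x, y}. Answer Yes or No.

No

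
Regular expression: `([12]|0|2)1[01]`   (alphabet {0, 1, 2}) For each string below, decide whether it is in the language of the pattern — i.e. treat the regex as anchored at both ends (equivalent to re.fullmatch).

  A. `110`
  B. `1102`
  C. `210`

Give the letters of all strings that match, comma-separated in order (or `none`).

A. `110` → match
B. `1102` → no match
C. `210` → match

A, C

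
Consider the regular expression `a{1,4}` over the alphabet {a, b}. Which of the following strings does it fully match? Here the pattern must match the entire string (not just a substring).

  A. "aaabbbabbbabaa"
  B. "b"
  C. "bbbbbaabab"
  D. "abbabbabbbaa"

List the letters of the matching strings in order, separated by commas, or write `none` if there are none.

none

A → no match
B. "b" → no match — must start with "a"
C. "bbbbbaabab" → no match — must start with "a"
D. "abbabbabbbaa" → no match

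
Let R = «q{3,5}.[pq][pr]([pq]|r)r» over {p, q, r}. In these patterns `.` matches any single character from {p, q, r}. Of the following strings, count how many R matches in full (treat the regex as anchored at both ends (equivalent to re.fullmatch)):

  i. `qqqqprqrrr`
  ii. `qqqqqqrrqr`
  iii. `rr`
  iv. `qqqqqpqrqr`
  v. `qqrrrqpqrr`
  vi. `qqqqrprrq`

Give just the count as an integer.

1

i → no match
ii → no match
iii → no match — must start with `q`
iv → match
v → no match
vi → no match — must end with `r`
Total matched: 1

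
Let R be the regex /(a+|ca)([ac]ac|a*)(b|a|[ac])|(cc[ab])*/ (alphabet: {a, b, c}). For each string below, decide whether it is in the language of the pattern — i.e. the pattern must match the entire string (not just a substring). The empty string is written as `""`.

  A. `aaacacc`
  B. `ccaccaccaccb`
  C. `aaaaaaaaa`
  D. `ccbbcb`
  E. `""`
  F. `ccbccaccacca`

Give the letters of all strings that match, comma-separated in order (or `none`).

A, B, C, E, F

A → match
B → match
C → match
D → no match
E → match
F → match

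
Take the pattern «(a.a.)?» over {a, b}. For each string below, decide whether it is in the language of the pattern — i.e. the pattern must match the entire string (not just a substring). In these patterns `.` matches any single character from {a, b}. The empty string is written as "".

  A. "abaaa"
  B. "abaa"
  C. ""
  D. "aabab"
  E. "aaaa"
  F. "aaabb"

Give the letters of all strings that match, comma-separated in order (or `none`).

B, C, E

A → no match
B → match
C → match
D → no match
E → match
F → no match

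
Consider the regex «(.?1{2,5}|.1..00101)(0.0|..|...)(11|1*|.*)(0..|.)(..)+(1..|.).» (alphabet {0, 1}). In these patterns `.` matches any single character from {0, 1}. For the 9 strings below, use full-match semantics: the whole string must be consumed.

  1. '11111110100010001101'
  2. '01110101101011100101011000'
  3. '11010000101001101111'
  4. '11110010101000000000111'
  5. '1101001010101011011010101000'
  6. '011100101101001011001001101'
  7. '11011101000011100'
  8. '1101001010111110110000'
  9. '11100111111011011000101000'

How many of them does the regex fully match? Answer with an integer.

9

1 → match
2 → match
3 → match
4 → match
5 → match
6 → match
7 → match
8 → match
9 → match
Total matched: 9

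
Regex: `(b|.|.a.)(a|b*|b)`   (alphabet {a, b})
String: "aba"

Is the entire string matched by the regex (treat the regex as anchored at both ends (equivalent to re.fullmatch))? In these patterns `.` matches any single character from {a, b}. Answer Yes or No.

No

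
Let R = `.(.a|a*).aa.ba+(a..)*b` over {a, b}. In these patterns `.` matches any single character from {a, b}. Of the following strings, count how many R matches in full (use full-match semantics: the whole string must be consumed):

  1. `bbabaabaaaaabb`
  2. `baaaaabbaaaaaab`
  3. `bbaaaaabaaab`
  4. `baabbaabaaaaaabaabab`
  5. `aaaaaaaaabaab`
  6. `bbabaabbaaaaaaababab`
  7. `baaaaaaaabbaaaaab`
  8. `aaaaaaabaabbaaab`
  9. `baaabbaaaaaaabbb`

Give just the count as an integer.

1 → no match
2 → match
3 → match
4 → no match
5 → match
6 → match
7 → match
8 → match
9 → match
Total matched: 7

7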